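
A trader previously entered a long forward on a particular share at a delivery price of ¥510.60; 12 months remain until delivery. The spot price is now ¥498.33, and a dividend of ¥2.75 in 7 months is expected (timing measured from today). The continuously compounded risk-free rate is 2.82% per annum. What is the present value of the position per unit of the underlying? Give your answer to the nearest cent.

-¥0.78

PV(remaining dividends) I = 2.75·e^(−0.0282·7/12) = 2.7051
Current forward F = (S − I)·e^(rT) = (498.33 − 2.7051)·e^(0.0282·12/12) = 495.6249 × 1.028601 = 509.8003
Value (long) = (F − K)·e^(−rT) = (509.8003 − 510.60) × 0.972194 = -0.7775
Value = -¥0.78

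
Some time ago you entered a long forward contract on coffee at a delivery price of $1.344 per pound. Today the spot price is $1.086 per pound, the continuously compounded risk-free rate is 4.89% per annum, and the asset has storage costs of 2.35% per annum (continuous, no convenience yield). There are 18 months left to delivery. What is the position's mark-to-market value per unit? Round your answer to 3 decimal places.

-$0.124 per pound

Current fair forward for the remaining 18 months: F = S·e^((r + u)·T), (r + u) = 0.0489 + 0.0235 = 0.0724
F = 1.086 · e^(0.0724 × 18/12) = 1.086 × 1.114716 = 1.2106
Value of long forward = (F − K)·e^(−rT) = (1.2106 − 1.344) · e^(−0.0489·18/12)
= -0.1334 × 0.929276 = -0.124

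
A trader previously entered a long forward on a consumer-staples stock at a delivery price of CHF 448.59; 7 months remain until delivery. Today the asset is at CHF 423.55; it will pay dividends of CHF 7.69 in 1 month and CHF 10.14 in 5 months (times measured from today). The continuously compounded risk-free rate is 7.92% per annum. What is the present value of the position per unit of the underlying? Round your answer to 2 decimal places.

-CHF 22.24

PV(remaining dividends) I = 7.69·e^(−0.0792·1/12) + 10.14·e^(−0.0792·5/12) = 17.4503
Current forward F = (S − I)·e^(rT) = (423.55 − 17.4503)·e^(0.0792·7/12) = 406.0997 × 1.047284 = 425.3017
Value (long) = (F − K)·e^(−rT) = (425.3017 − 448.59) × 0.954851 = -22.2369
Value = -CHF 22.24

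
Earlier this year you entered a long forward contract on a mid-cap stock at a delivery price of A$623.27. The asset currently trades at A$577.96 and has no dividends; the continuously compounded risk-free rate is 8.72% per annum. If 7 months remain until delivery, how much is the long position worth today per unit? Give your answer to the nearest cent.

-A$14.40

Current fair forward for the remaining 7 months: F = S·e^(r·T), r = 0.0872
F = 577.96 · e^(0.0872 × 7/12) = 577.96 × 1.052183 = 608.1197
Value of long forward = (F − K)·e^(−rT) = (608.1197 − 623.27) · e^(−0.0872·7/12)
= -15.1503 × 0.950405 = -14.40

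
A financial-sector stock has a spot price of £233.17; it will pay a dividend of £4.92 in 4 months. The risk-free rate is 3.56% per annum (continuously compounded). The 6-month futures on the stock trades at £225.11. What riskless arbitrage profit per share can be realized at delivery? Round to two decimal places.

£7.30 per share

PV(dividends) I = 4.92·e^(−0.0356·4/12) = 4.8620
Fair futures F* = (S − I)·e^(rT) = (233.17 − 4.8620)·e^0.017800 = 228.3080 × 1.017959 = 232.4082
Market £225.11 < fair 232.4082: forward underpriced → reverse cash-and-carry (short the stock, invest proceeds at r, pay the dividends, go long the forward).
Profit at T = |F_mkt − F*| = |225.11 − 232.4082| = £7.30 per share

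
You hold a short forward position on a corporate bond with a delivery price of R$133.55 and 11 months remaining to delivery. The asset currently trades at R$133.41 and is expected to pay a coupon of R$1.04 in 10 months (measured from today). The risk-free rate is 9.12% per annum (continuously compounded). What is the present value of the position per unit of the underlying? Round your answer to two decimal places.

-R$9.61

PV(remaining coupons) I = 1.04·e^(−0.0912·10/12) = 0.9639
Current forward F = (S − I)·e^(rT) = (133.41 − 0.9639)·e^(0.0912·11/12) = 132.4461 × 1.087194 = 143.9946
Value (long) = (F − K)·e^(−rT) = (143.9946 − 133.55) × 0.919799 = 9.6069
Short position value = −(long value) = -R$9.61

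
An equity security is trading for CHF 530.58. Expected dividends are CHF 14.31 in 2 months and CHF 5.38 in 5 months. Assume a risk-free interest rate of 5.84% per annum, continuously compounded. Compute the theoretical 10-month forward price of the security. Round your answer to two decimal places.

PV(dividends) I = 14.31·e^(−0.0584·2/12) + 5.38·e^(−0.0584·5/12)
I = 14.1714 + 5.2507 = 19.4221
F = (S − I)·e^(rT) = (530.58 − 19.4221) · e^(0.0584·10/12)
= 511.1579 · e^0.048667 = 511.1579 × 1.049871 = CHF 536.65

CHF 536.65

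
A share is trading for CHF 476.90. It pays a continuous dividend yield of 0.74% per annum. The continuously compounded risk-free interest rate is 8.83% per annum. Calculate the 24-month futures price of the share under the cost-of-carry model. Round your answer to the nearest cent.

CHF 560.66

F = S·e^((r − q)T) = 476.90 · e^((0.0883 − 0.0074) × 24/12)
= 476.90 · e^0.161800 = 476.90 × 1.175625
F = CHF 560.66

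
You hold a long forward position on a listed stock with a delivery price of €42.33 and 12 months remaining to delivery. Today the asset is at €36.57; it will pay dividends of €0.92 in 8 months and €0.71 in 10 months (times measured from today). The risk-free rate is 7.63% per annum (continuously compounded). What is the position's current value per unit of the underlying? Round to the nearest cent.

-€4.19

PV(remaining dividends) I = 0.92·e^(−0.0763·8/12) + 0.71·e^(−0.0763·10/12) = 1.5406
Current forward F = (S − I)·e^(rT) = (36.57 − 1.5406)·e^(0.0763·12/12) = 35.0294 × 1.079286 = 37.8067
Value (long) = (F − K)·e^(−rT) = (37.8067 − 42.33) × 0.926538 = -4.1910
Value = -€4.19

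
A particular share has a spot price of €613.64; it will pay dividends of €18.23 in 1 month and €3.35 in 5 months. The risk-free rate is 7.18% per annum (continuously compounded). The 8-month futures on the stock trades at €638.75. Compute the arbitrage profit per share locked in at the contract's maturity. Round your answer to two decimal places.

€17.44 per share

PV(dividends) I = 18.23·e^(−0.0718·1/12) + 3.35·e^(−0.0718·5/12) = 21.3725
Fair futures F* = (S − I)·e^(rT) = (613.64 − 21.3725)·e^0.047867 = 592.2675 × 1.049031 = 621.3070
Market €638.75 > fair 621.3070: forward overpriced → cash-and-carry (borrow at r, buy the stock and collect the dividends, short the forward).
Profit at T = |F_mkt − F*| = |638.75 − 621.3070| = €17.44 per share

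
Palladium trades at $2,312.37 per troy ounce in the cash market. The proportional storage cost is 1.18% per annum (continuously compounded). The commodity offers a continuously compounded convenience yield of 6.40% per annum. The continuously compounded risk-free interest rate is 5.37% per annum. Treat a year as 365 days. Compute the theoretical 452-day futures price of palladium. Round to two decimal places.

$2,316.67 per troy ounce

Net carry = r + u − y = 0.0537 + 0.0118 − 0.0640 = 0.0015
F = S·e^((r+u−y)T) = 2312.37 · e^(0.0015 × 452/365) = 2312.37 · e^0.00185753
= 2312.37 × 1.00185926 = $2,316.67 per troy ounce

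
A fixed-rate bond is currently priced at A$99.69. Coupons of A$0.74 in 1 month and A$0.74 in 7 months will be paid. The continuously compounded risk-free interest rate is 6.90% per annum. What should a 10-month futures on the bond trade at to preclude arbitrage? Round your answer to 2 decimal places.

A$104.06

PV(coupons) I = 0.74·e^(−0.0690·1/12) + 0.74·e^(−0.0690·7/12)
I = 0.7358 + 0.7108 = 1.4466
F = (S − I)·e^(rT) = (99.69 − 1.4466) · e^(0.0690·10/12)
= 98.2434 · e^0.057500 = 98.2434 × 1.059185 = A$104.06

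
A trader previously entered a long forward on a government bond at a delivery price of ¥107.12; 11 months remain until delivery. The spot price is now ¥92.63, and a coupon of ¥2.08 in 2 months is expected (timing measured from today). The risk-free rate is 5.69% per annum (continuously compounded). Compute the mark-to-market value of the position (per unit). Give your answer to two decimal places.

-¥11.11

PV(remaining coupons) I = 2.08·e^(−0.0569·2/12) = 2.0604
Current forward F = (S − I)·e^(rT) = (92.63 − 2.0604)·e^(0.0569·11/12) = 90.5696 × 1.053543 = 95.4190
Value (long) = (F − K)·e^(−rT) = (95.4190 − 107.12) × 0.949179 = -11.1063
Value = -¥11.11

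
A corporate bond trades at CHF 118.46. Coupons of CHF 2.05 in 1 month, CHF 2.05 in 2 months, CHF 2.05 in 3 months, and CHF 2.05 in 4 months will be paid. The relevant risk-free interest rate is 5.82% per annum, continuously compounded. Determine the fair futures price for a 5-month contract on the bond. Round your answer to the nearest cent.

CHF 113.07

PV(coupons) I = 2.05·e^(−0.0582·1/12) + 2.05·e^(−0.0582·2/12) + 2.05·e^(−0.0582·3/12) + 2.05·e^(−0.0582·4/12)
I = 2.0401 + 2.0302 + 2.0204 + 2.0106 = 8.1013
F = (S − I)·e^(rT) = (118.46 − 8.1013) · e^(0.0582·5/12)
= 110.3587 · e^0.024250 = 110.3587 × 1.024546 = CHF 113.07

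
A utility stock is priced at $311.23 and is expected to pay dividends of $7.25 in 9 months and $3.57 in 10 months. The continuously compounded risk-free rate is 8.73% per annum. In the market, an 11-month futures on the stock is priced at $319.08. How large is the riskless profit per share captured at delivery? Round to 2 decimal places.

PV(dividends) I = 7.25·e^(−0.0873·9/12) + 3.57·e^(−0.0873·10/12) = 10.1100
Fair futures F* = (S − I)·e^(rT) = (311.23 − 10.1100)·e^0.080025 = 301.1200 × 1.083314 = 326.2075
Market $319.08 < fair 326.2075: forward underpriced → reverse cash-and-carry (short the stock, invest proceeds at r, pay the dividends, go long the forward).
Profit at T = |F_mkt − F*| = |319.08 − 326.2075| = $7.13 per share

$7.13 per share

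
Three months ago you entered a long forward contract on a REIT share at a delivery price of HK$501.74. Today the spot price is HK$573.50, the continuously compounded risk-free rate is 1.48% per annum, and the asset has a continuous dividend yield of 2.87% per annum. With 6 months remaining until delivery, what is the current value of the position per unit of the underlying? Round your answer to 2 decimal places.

HK$67.29

Current fair forward for the remaining 6 months: F = S·e^((r − q)·T), (r − q) = 0.0148 − 0.0287 = -0.0139
F = 573.50 · e^(-0.0139 × 6/12) = 573.50 × 0.993074 = 569.5279
Value of long forward = (F − K)·e^(−rT) = (569.5279 − 501.74) · e^(−0.0148·6/12)
= 67.7879 × 0.992627 = 67.29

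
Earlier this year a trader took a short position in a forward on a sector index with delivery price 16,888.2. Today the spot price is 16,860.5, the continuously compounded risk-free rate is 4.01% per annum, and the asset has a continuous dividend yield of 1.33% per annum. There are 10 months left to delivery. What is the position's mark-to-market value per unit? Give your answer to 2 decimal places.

Current fair forward for the remaining 10 months: F = S·e^((r − q)·T), (r − q) = 0.0401 − 0.0133 = 0.0268
F = 16860.5 · e^(0.0268 × 10/12) = 16860.5 × 1.02258459 = 17241.2875
Value of long forward = (F − K)·e^(−rT) = (17241.2875 − 16888.2) · e^(−0.0401·10/12)
= 353.0875 × 0.96713550 = 341.48
Short position value = −(long value) = -341.48

-341.48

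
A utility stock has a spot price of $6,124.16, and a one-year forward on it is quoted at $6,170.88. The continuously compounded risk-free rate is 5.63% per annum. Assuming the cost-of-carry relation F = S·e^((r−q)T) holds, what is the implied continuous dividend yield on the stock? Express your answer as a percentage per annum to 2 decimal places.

From F = S·e^((r−q)T): (r − q) = ln(F/S)/T
ln(6170.88/6124.16) = ln(1.007629) = 0.007600
(r − q) = 0.007600 / (12/12) = 0.007600
q = r − ln(F/S)/T = 0.0563 − 0.007600 = 0.048700
q = 4.87%

4.87%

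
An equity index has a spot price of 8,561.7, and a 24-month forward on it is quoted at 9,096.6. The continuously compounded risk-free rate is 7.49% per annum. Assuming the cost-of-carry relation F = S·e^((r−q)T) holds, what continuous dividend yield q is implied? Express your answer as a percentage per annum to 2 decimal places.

From F = S·e^((r−q)T): (r − q) = ln(F/S)/T
ln(9096.6/8561.7) = ln(1.062476) = 0.060602
(r − q) = 0.060602 / (24/12) = 0.030301
q = r − ln(F/S)/T = 0.0749 − 0.030301 = 0.044599
q = 4.46%

4.46%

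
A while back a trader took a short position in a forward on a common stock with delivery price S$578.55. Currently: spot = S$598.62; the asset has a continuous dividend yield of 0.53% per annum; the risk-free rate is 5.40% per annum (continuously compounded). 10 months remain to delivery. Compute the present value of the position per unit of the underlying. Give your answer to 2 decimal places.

Current fair forward for the remaining 10 months: F = S·e^((r − q)·T), (r − q) = 0.0540 − 0.0053 = 0.0487
F = 598.62 · e^(0.0487 × 10/12) = 598.62 × 1.041418 = 623.4136
Value of long forward = (F − K)·e^(−rT) = (623.4136 − 578.55) · e^(−0.0540·10/12)
= 44.8636 × 0.955997 = 42.89
Short position value = −(long value) = -S$42.89

-S$42.89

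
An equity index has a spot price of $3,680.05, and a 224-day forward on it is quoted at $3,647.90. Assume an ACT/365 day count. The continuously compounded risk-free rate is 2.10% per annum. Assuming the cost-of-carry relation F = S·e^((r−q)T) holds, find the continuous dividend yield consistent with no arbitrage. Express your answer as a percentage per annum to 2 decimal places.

3.53%

From F = S·e^((r−q)T): (r − q) = ln(F/S)/T
ln(3647.90/3680.05) = ln(0.991264) = -0.008774
(r − q) = -0.008774 / (224/365) = -0.014297
q = r − ln(F/S)/T = 0.0210 + 0.014297 = 0.035297
q = 3.53%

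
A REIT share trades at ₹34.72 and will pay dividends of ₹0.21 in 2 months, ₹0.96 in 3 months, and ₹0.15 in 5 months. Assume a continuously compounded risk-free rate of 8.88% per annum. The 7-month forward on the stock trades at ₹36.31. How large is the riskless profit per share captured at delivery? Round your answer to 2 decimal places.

₹1.10 per share

PV(dividends) I = 0.21·e^(−0.0888·2/12) + 0.96·e^(−0.0888·3/12) + 0.15·e^(−0.0888·5/12) = 1.2904
Fair forward F* = (S − I)·e^(rT) = (34.72 − 1.2904)·e^0.051800 = 33.4296 × 1.053165 = 35.2069
Market ₹36.31 > fair 35.2069: forward overpriced → cash-and-carry (borrow at r, buy the stock and collect the dividends, short the forward).
Profit at T = |F_mkt − F*| = |36.31 − 35.2069| = ₹1.10 per share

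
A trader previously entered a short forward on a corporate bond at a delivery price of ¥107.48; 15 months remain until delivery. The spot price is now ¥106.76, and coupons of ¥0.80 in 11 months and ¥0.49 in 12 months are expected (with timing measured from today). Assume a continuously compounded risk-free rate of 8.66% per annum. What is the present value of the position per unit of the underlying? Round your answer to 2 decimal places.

PV(remaining coupons) I = 0.80·e^(−0.0866·11/12) + 0.49·e^(−0.0866·12/12) = 1.1883
Current forward F = (S − I)·e^(rT) = (106.76 − 1.1883)·e^(0.0866·15/12) = 105.5717 × 1.114326 = 117.6413
Value (long) = (F − K)·e^(−rT) = (117.6413 − 107.48) × 0.897403 = 9.1188
Short position value = −(long value) = -¥9.12

-¥9.12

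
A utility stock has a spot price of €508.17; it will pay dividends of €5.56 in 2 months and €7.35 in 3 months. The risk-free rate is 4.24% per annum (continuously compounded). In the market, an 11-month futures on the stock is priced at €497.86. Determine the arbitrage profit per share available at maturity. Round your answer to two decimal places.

PV(dividends) I = 5.56·e^(−0.0424·2/12) + 7.35·e^(−0.0424·3/12) = 12.7933
Fair futures F* = (S − I)·e^(rT) = (508.17 − 12.7933)·e^0.038867 = 495.3767 × 1.039632 = 515.0095
Market €497.86 < fair 515.0095: forward underpriced → reverse cash-and-carry (short the stock, invest proceeds at r, pay the dividends, go long the forward).
Profit at T = |F_mkt − F*| = |497.86 − 515.0095| = €17.15 per share

€17.15 per share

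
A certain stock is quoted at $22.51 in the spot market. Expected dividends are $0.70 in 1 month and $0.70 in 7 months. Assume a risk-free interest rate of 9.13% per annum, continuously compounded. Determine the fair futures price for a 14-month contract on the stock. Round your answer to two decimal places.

$23.53

PV(dividends) I = 0.70·e^(−0.0913·1/12) + 0.70·e^(−0.0913·7/12)
I = 0.6947 + 0.6637 = 1.3584
F = (S − I)·e^(rT) = (22.51 − 1.3584) · e^(0.0913·14/12)
= 21.1516 · e^0.106517 = 21.1516 × 1.112397 = $23.53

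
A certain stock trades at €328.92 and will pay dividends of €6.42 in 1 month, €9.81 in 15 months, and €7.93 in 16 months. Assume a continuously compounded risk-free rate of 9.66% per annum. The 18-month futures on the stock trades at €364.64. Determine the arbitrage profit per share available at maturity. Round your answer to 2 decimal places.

PV(dividends) I = 6.42·e^(−0.0966·1/12) + 9.81·e^(−0.0966·15/12) + 7.93·e^(−0.0966·16/12) = 22.0344
Fair futures F* = (S − I)·e^(rT) = (328.92 − 22.0344)·e^0.144900 = 306.8856 × 1.155924 = 354.7364
Market €364.64 > fair 354.7364: forward overpriced → cash-and-carry (borrow at r, buy the stock and collect the dividends, short the forward).
Profit at T = |F_mkt − F*| = |364.64 − 354.7364| = €9.90 per share

€9.90 per share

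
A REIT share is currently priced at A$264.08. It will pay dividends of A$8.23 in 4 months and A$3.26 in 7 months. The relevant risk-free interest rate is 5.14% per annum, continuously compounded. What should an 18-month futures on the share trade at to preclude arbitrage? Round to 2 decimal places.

A$273.09

PV(dividends) I = 8.23·e^(−0.0514·4/12) + 3.26·e^(−0.0514·7/12)
I = 8.0902 + 3.1637 = 11.2539
F = (S − I)·e^(rT) = (264.08 − 11.2539) · e^(0.0514·18/12)
= 252.8261 · e^0.077100 = 252.8261 × 1.080150 = A$273.09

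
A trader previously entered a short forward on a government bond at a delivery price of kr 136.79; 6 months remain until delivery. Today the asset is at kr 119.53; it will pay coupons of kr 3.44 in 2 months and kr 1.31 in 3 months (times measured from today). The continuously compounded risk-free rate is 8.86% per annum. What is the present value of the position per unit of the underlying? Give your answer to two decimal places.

kr 16.00

PV(remaining coupons) I = 3.44·e^(−0.0886·2/12) + 1.31·e^(−0.0886·3/12) = 4.6709
Current forward F = (S − I)·e^(rT) = (119.53 − 4.6709)·e^(0.0886·6/12) = 114.8591 × 1.045296 = 120.0618
Value (long) = (F − K)·e^(−rT) = (120.0618 − 136.79) × 0.956667 = -16.0033
Short position value = −(long value) = kr 16.00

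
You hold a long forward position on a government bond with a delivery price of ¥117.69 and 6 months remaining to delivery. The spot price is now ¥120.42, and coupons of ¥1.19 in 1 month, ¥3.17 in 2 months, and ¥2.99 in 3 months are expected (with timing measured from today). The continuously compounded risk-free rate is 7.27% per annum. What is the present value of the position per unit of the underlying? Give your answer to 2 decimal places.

-¥0.32

PV(remaining coupons) I = 1.19·e^(−0.0727·1/12) + 3.17·e^(−0.0727·2/12) + 2.99·e^(−0.0727·3/12) = 7.2508
Current forward F = (S − I)·e^(rT) = (120.42 − 7.2508)·e^(0.0727·6/12) = 113.1692 × 1.037019 = 117.3586
Value (long) = (F − K)·e^(−rT) = (117.3586 − 117.69) × 0.964303 = -0.3196
Value = -¥0.32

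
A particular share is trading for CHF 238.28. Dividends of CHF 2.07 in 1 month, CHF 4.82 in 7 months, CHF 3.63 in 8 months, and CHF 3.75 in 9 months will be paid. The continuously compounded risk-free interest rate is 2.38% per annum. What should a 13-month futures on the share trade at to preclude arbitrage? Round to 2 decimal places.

PV(dividends) I = 2.07·e^(−0.0238·1/12) + 4.82·e^(−0.0238·7/12) + 3.63·e^(−0.0238·8/12) + 3.75·e^(−0.0238·9/12)
I = 2.0659 + 4.7535 + 3.5729 + 3.6837 = 14.0760
F = (S − I)·e^(rT) = (238.28 − 14.0760) · e^(0.0238·13/12)
= 224.2040 · e^0.025783 = 224.2040 × 1.026118 = CHF 230.06

CHF 230.06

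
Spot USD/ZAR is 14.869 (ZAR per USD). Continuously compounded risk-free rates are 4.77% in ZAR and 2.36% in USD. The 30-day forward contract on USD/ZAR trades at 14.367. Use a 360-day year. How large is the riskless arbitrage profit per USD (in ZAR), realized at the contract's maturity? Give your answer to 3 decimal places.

0.532 per USD (in ZAR)

Fair forward: F* = S·e^(carry·T), with carry = (r_ZAR − r_USD) = 0.0477 − 0.0236 = 0.0241
F* = 14.869 · e^(0.0241 × 30/360) = 14.869 · e^0.002008 = 14.869 × 1.002010 = 14.8989
Market 14.367 < fair 14.8989: forward underpriced → reverse cash-and-carry (short spot, go long the forward).
At maturity, profit = |F_mkt − F*| = |14.367 − 14.8989| = 0.532 per USD (in ZAR)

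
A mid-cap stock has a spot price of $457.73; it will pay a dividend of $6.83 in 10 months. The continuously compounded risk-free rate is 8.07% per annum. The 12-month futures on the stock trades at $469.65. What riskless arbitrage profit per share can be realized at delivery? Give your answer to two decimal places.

PV(dividends) I = 6.83·e^(−0.0807·10/12) = 6.3858
Fair futures F* = (S − I)·e^(rT) = (457.73 − 6.3858)·e^0.080700 = 451.3442 × 1.084046 = 489.2779
Market $469.65 < fair 489.2779: forward underpriced → reverse cash-and-carry (short the stock, invest proceeds at r, pay the dividends, go long the forward).
Profit at T = |F_mkt − F*| = |469.65 − 489.2779| = $19.63 per share

$19.63 per share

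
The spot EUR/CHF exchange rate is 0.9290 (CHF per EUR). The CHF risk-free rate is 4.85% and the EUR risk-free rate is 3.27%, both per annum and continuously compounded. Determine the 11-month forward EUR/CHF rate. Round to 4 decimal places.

0.9426

F = S·e^((r_CHF − r_EUR)T) = 0.9290 · e^((0.0485 − 0.0327) × 11/12)
= 0.9290 · e^0.014483 = 0.9290 × 1.014588
F = 0.9426 CHF per EUR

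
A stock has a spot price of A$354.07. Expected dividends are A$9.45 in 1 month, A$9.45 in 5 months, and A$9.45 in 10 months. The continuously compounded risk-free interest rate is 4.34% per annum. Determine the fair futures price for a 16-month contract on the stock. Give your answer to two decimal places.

PV(dividends) I = 9.45·e^(−0.0434·1/12) + 9.45·e^(−0.0434·5/12) + 9.45·e^(−0.0434·10/12)
I = 9.4159 + 9.2806 + 9.1143 = 27.8108
F = (S − I)·e^(rT) = (354.07 − 27.8108) · e^(0.0434·16/12)
= 326.2592 · e^0.057867 = 326.2592 × 1.059574 = A$345.70

A$345.70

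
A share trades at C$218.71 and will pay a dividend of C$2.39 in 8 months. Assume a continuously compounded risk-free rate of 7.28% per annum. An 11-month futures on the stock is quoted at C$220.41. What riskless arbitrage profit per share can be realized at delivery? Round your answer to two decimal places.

PV(dividends) I = 2.39·e^(−0.0728·8/12) = 2.2768
Fair futures F* = (S − I)·e^(rT) = (218.71 − 2.2768)·e^0.066733 = 216.4332 × 1.069010 = 231.3693
Market C$220.41 < fair 231.3693: forward underpriced → reverse cash-and-carry (short the stock, invest proceeds at r, pay the dividends, go long the forward).
Profit at T = |F_mkt − F*| = |220.41 − 231.3693| = C$10.96 per share

C$10.96 per share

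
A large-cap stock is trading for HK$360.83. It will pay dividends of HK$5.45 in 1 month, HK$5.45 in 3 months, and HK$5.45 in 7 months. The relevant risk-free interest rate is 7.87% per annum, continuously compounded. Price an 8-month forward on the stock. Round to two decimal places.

PV(dividends) I = 5.45·e^(−0.0787·1/12) + 5.45·e^(−0.0787·3/12) + 5.45·e^(−0.0787·7/12)
I = 5.4144 + 5.3438 + 5.2055 = 15.9637
F = (S − I)·e^(rT) = (360.83 − 15.9637) · e^(0.0787·8/12)
= 344.8663 · e^0.052467 = 344.8663 × 1.053868 = HK$363.44

HK$363.44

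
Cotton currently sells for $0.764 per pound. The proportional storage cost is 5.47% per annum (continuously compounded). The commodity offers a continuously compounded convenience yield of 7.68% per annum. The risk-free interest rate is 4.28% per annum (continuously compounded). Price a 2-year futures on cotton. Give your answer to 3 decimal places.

Net carry = r + u − y = 0.0428 + 0.0547 − 0.0768 = 0.0207
F = S·e^((r+u−y)T) = 0.764 · e^(0.0207 × 2) = 0.764 · e^0.041400
= 0.764 × 1.042269 = $0.796 per pound

$0.796 per pound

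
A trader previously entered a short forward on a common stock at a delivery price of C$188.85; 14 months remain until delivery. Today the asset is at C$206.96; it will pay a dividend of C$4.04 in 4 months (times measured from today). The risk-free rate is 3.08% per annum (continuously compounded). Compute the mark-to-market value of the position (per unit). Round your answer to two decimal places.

PV(remaining dividends) I = 4.04·e^(−0.0308·4/12) = 3.9987
Current forward F = (S − I)·e^(rT) = (206.96 − 3.9987)·e^(0.0308·14/12) = 202.9613 × 1.036587 = 210.3870
Value (long) = (F − K)·e^(−rT) = (210.3870 − 188.85) × 0.964705 = 20.7769
Short position value = −(long value) = -C$20.78

-C$20.78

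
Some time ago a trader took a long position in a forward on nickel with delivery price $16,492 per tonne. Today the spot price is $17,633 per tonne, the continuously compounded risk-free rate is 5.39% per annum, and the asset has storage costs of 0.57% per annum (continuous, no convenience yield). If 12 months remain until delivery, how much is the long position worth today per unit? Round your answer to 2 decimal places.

$2107.18 per tonne

Current fair forward for the remaining 12 months: F = S·e^((r + u)·T), (r + u) = 0.0539 + 0.0057 = 0.0596
F = 17633 · e^(0.0596 × 12/12) = 17633 × 1.06141190 = 18715.8760
Value of long forward = (F − K)·e^(−rT) = (18715.8760 − 16492) · e^(−0.0539·12/12)
= 2223.8760 × 0.94752685 = 2107.18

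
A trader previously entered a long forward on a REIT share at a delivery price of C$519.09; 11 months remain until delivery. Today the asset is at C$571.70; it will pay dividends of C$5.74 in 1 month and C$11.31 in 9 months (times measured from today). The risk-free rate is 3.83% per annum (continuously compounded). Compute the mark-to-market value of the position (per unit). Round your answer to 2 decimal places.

PV(remaining dividends) I = 5.74·e^(−0.0383·1/12) + 11.31·e^(−0.0383·9/12) = 16.7115
Current forward F = (S − I)·e^(rT) = (571.70 − 16.7115)·e^(0.0383·11/12) = 554.9885 × 1.035732 = 574.8193
Value (long) = (F − K)·e^(−rT) = (574.8193 − 519.09) × 0.965501 = 53.8067
Value = C$53.81

C$53.81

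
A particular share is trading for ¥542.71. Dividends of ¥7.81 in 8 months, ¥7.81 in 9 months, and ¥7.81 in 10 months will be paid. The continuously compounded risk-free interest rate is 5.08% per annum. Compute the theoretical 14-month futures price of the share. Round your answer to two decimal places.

¥551.92

PV(dividends) I = 7.81·e^(−0.0508·8/12) + 7.81·e^(−0.0508·9/12) + 7.81·e^(−0.0508·10/12)
I = 7.5499 + 7.5180 + 7.4863 = 22.5542
F = (S − I)·e^(rT) = (542.71 − 22.5542) · e^(0.0508·14/12)
= 520.1558 · e^0.059267 = 520.1558 × 1.061059 = ¥551.92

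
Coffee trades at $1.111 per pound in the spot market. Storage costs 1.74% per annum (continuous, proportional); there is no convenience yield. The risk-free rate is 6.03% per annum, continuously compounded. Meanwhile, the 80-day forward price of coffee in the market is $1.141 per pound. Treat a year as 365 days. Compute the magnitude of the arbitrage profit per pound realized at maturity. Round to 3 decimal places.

$0.011 per pound

Fair forward: F* = S·e^(carry·T), with carry = (r + u) = 0.0603 + 0.0174 = 0.0777
F* = 1.111 · e^(0.0777 × 80/365) = 1.111 · e^0.017030 = 1.111 × 1.017176 = $1.1301
Market $1.141 > fair $1.1301: forward overpriced → cash-and-carry (buy spot, short the forward).
At maturity, profit = |F_mkt − F*| = |1.141 − 1.1301| = $0.011 per pound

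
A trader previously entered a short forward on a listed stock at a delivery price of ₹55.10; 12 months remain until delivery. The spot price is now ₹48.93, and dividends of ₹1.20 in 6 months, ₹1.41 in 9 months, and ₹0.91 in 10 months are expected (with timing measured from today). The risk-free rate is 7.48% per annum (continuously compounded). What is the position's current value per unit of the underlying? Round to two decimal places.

₹5.54

PV(remaining dividends) I = 1.20·e^(−0.0748·6/12) + 1.41·e^(−0.0748·9/12) + 0.91·e^(−0.0748·10/12) = 3.3440
Current forward F = (S − I)·e^(rT) = (48.93 − 3.3440)·e^(0.0748·12/12) = 45.5860 × 1.077669 = 49.1266
Value (long) = (F − K)·e^(−rT) = (49.1266 − 55.10) × 0.927929 = -5.5429
Short position value = −(long value) = ₹5.54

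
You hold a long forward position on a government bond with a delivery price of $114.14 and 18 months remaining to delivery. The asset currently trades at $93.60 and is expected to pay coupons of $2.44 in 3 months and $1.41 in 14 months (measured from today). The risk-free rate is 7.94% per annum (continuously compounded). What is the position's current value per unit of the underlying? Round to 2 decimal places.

-$11.40

PV(remaining coupons) I = 2.44·e^(−0.0794·3/12) + 1.41·e^(−0.0794·14/12) = 3.6773
Current forward F = (S − I)·e^(rT) = (93.60 − 3.6773)·e^(0.0794·18/12) = 89.9227 × 1.126483 = 101.2964
Value (long) = (F − K)·e^(−rT) = (101.2964 − 114.14) × 0.887719 = -11.4015
Value = -$11.40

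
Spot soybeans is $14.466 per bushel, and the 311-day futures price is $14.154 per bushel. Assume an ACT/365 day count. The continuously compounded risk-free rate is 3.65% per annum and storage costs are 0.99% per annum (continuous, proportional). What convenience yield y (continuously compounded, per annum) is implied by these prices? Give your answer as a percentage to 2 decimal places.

7.20%

F = S·e^((r+u−y)T) ⇒ (r+u−y) = ln(F/S)/T
ln(14.154/14.466) = -0.021804; /T ⇒ -0.025590
y = r + u − ln(F/S)/T = 0.0365 + 0.0099 + 0.025590 = 0.071990
y = 7.20%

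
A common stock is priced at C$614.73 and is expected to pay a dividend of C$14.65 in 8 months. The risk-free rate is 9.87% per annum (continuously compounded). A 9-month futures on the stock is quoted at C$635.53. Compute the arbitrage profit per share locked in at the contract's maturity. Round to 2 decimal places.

C$11.66 per share

PV(dividends) I = 14.65·e^(−0.0987·8/12) = 13.7171
Fair futures F* = (S − I)·e^(rT) = (614.73 − 13.7171)·e^0.074025 = 601.0129 × 1.076834 = 647.1911
Market C$635.53 < fair 647.1911: forward underpriced → reverse cash-and-carry (short the stock, invest proceeds at r, pay the dividends, go long the forward).
Profit at T = |F_mkt − F*| = |635.53 − 647.1911| = C$11.66 per share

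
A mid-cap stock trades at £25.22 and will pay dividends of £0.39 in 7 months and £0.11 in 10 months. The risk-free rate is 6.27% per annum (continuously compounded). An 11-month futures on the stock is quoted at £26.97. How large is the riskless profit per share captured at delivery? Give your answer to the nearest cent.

PV(dividends) I = 0.39·e^(−0.0627·7/12) + 0.11·e^(−0.0627·10/12) = 0.4804
Fair futures F* = (S − I)·e^(rT) = (25.22 − 0.4804)·e^0.057475 = 24.7396 × 1.059159 = 26.2032
Market £26.97 > fair 26.2032: forward overpriced → cash-and-carry (borrow at r, buy the stock and collect the dividends, short the forward).
Profit at T = |F_mkt − F*| = |26.97 − 26.2032| = £0.77 per share

£0.77 per share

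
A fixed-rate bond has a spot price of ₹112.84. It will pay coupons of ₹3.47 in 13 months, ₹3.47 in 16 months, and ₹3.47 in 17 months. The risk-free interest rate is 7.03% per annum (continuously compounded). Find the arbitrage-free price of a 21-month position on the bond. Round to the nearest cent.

PV(coupons) I = 3.47·e^(−0.0703·13/12) + 3.47·e^(−0.0703·16/12) + 3.47·e^(−0.0703·17/12)
I = 3.2155 + 3.1595 + 3.1411 = 9.5161
F = (S − I)·e^(rT) = (112.84 − 9.5161) · e^(0.0703·21/12)
= 103.3239 · e^0.123025 = 103.3239 × 1.130913 = ₹116.85

₹116.85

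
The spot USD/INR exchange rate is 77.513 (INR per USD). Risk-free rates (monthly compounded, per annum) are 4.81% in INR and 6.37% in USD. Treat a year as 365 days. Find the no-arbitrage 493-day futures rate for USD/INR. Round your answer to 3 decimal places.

75.904

By covered interest parity, F = S · (1+r_INR/12)^(12T) / (1+r_USD/12)^(12T)
= 77.513 × 1.066986 / 1.089600 = 77.513 × 0.979246
F = 75.904 INR per USD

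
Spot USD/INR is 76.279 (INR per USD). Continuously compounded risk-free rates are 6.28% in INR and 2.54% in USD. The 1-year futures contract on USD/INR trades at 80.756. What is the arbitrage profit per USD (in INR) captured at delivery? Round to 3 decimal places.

Fair futures: F* = S·e^(carry·T), with carry = (r_INR − r_USD) = 0.0628 − 0.0254 = 0.0374
F* = 76.279 · e^(0.0374 × 1) = 76.279 · e^0.037400 = 76.279 × 1.038108 = 79.1858
Market 80.756 > fair 79.1858: forward overpriced → cash-and-carry (buy spot, short the forward).
At maturity, profit = |F_mkt − F*| = |80.756 − 79.1858| = 1.570 per USD (in INR)

1.570 per USD (in INR)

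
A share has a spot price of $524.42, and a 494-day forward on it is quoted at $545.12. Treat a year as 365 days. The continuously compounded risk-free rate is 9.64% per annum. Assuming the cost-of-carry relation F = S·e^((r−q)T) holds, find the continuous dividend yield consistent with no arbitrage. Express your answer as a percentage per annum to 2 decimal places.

6.78%

From F = S·e^((r−q)T): (r − q) = ln(F/S)/T
ln(545.12/524.42) = ln(1.039472) = 0.038713
(r − q) = 0.038713 / (494/365) = 0.028604
q = r − ln(F/S)/T = 0.0964 − 0.028604 = 0.067796
q = 6.78%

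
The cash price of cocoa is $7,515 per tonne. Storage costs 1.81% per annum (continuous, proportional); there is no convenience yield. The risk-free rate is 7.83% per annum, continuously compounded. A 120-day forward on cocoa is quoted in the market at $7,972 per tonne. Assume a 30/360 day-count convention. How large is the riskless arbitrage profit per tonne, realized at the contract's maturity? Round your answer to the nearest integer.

$212 per tonne

Fair forward: F* = S·e^(carry·T), with carry = (r + u) = 0.0783 + 0.0181 = 0.0964
F* = 7515 · e^(0.0964 × 120/360) = 7515 · e^0.032133 = 7515 × 1.032655 = $7760.4023
Market $7972 > fair $7760.4023: forward overpriced → cash-and-carry (buy spot, short the forward).
At maturity, profit = |F_mkt − F*| = |7972 − 7760.4023| = $212 per tonne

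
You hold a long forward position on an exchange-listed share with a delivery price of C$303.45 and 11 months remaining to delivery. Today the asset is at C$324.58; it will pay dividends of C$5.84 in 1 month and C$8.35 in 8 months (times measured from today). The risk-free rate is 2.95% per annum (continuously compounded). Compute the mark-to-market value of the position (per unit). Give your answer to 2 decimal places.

C$15.21

PV(remaining dividends) I = 5.84·e^(−0.0295·1/12) + 8.35·e^(−0.0295·8/12) = 14.0130
Current forward F = (S − I)·e^(rT) = (324.58 − 14.0130)·e^(0.0295·11/12) = 310.5670 × 1.027411 = 319.0800
Value (long) = (F − K)·e^(−rT) = (319.0800 − 303.45) × 0.973321 = 15.2130
Value = C$15.21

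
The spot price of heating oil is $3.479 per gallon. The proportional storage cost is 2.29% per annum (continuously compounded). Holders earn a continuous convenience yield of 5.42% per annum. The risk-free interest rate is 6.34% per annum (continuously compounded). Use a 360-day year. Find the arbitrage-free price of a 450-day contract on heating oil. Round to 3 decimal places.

Net carry = r + u − y = 0.0634 + 0.0229 − 0.0542 = 0.0321
F = S·e^((r+u−y)T) = 3.479 · e^(0.0321 × 450/360) = 3.479 · e^0.040125
= 3.479 × 1.040941 = $3.621 per gallon

$3.621 per gallon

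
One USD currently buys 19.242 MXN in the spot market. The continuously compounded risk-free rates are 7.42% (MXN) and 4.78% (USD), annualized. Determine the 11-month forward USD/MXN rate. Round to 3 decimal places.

F = S·e^((r_MXN − r_USD)T) = 19.242 · e^((0.0742 − 0.0478) × 11/12)
= 19.242 · e^0.024200 = 19.242 × 1.024495
F = 19.713 MXN per USD

19.713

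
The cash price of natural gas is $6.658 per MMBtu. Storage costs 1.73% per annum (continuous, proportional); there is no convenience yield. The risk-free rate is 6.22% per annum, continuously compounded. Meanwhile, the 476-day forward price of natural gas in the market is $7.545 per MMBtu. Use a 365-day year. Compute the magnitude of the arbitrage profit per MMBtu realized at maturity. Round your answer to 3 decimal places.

Fair forward: F* = S·e^(carry·T), with carry = (r + u) = 0.0622 + 0.0173 = 0.0795
F* = 6.658 · e^(0.0795 × 476/365) = 6.658 · e^0.103677 = 6.658 × 1.109242 = $7.3853
Market $7.545 > fair $7.3853: forward overpriced → cash-and-carry (buy spot, short the forward).
At maturity, profit = |F_mkt − F*| = |7.545 − 7.3853| = $0.160 per MMBtu

$0.160 per MMBtu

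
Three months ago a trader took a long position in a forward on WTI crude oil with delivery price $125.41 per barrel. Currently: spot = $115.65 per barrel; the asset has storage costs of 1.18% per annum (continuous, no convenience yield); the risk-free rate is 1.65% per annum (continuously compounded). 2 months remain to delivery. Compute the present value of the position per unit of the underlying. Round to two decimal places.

-$9.19 per barrel

Current fair forward for the remaining 2 months: F = S·e^((r + u)·T), (r + u) = 0.0165 + 0.0118 = 0.0283
F = 115.65 · e^(0.0283 × 2/12) = 115.65 × 1.004728 = 116.1968
Value of long forward = (F − K)·e^(−rT) = (116.1968 − 125.41) · e^(−0.0165·2/12)
= -9.2132 × 0.997254 = -9.19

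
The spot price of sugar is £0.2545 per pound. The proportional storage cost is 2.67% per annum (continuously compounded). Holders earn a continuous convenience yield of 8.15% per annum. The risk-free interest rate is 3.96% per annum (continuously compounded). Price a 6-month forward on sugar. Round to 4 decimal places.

Net carry = r + u − y = 0.0396 + 0.0267 − 0.0815 = -0.0152
F = S·e^((r+u−y)T) = 0.2545 · e^(-0.0152 × 6/12) = 0.2545 · e^-0.007600
= 0.2545 × 0.992429 = £0.2526 per pound

£0.2526 per pound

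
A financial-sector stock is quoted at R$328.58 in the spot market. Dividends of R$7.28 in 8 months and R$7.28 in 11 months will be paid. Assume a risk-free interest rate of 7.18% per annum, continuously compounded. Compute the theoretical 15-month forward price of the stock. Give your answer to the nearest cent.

PV(dividends) I = 7.28·e^(−0.0718·8/12) + 7.28·e^(−0.0718·11/12)
I = 6.9397 + 6.8163 = 13.7560
F = (S − I)·e^(rT) = (328.58 − 13.7560) · e^(0.0718·15/12)
= 314.8240 · e^0.089750 = 314.8240 × 1.093901 = R$344.39

R$344.39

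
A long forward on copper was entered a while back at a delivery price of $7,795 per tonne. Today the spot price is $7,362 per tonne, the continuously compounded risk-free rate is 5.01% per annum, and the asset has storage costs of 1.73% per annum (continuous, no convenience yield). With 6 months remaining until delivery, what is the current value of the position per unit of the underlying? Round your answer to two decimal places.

-$176.20 per tonne

Current fair forward for the remaining 6 months: F = S·e^((r + u)·T), (r + u) = 0.0501 + 0.0173 = 0.0674
F = 7362 · e^(0.0674 × 6/12) = 7362 × 1.03427428 = 7614.3272
Value of long forward = (F − K)·e^(−rT) = (7614.3272 − 7795) · e^(−0.0501·6/12)
= -180.6728 × 0.97526115 = -176.20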